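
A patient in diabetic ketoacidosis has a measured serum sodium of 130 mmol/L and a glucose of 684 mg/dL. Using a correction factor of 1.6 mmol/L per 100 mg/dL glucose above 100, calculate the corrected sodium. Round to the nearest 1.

139 mmol/L

Corrected Na = measured Na + 1.6 · (glucose − 100)/100
= 130 + 1.6 · (684 − 100)/100
= 130 + 9.3
= 139.3 mmol/L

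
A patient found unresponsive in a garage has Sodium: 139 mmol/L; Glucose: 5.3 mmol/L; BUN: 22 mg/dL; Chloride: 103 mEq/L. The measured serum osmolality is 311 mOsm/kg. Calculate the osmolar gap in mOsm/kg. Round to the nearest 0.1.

19.8 mOsm/kg

Calculated osmolality = 2·Na + glucose + BUN/2.8
= 2·139 + 5.3 + 22/2.8
= 278 + 5.30 + 7.86
= 291.16 mOsm/kg ≈ 291.2 mOsm/kg
Osmolar gap = measured − calculated = 311 − 291.2 = 19.8 mOsm/kg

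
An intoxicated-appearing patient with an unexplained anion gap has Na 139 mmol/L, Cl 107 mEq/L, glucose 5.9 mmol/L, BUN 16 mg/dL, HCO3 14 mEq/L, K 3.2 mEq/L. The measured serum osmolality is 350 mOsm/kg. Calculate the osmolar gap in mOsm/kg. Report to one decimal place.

60.4 mOsm/kg

Calculated osmolality = 2·Na + glucose + BUN/2.8
= 2·139 + 5.9 + 16/2.8
= 278 + 5.90 + 5.71
= 289.61 mOsm/kg ≈ 289.6 mOsm/kg
Osmolar gap = measured − calculated = 350 − 289.6 = 60.4 mOsm/kg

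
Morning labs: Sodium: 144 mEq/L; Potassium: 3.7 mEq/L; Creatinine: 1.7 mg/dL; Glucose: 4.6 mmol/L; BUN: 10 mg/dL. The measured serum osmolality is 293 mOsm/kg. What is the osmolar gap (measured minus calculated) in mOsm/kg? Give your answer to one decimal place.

Calculated osmolality = 2·Na + glucose + BUN/2.8
= 2·144 + 4.6 + 10/2.8
= 288 + 4.60 + 3.57
= 296.17 mOsm/kg ≈ 296.2 mOsm/kg
Osmolar gap = measured − calculated = 293 − 296.2 = -3.2 mOsm/kg

-3.2 mOsm/kg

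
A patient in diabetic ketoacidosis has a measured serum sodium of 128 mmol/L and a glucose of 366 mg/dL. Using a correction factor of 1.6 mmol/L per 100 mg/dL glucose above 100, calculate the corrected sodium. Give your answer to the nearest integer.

Corrected Na = measured Na + 1.6 · (glucose − 100)/100
= 128 + 1.6 · (366 − 100)/100
= 128 + 4.3
= 132.3 mmol/L

132 mmol/L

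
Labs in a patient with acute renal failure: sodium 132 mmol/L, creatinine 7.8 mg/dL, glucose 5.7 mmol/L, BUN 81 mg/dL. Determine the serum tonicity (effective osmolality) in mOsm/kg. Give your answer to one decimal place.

269.7 mOsm/kg

Effective osmolality excludes urea (freely permeant across cell membranes):
2·Na + glucose
= 2·132 + 5.7
= 264 + 5.7
= 269.7 mOsm/kg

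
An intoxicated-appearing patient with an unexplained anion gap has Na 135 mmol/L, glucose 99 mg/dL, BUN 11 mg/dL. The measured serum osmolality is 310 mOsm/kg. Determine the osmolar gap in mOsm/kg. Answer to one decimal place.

Calculated osmolality = 2·Na + glucose/18 + BUN/2.8
= 2·135 + 99/18 + 11/2.8
= 270 + 5.50 + 3.93
= 279.43 mOsm/kg ≈ 279.4 mOsm/kg
Osmolar gap = measured − calculated = 310 − 279.4 = 30.6 mOsm/kg

30.6 mOsm/kg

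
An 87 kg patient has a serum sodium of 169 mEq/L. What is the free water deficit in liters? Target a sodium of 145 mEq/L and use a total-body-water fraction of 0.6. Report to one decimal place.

TBW = 0.6 · 87 = 52.2 L
Free water deficit = TBW · (Na/145 − 1)
= 52.2 · (169/145 − 1)
= 52.2 · 0.1655
= 8.64 L

8.6 L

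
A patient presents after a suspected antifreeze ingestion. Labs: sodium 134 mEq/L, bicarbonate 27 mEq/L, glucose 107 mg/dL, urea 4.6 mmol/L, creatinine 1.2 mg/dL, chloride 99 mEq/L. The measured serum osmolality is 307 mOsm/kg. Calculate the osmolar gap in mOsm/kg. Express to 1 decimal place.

Calculated osmolality = 2·Na + glucose/18 + urea
= 2·134 + 107/18 + 4.6
= 268 + 5.94 + 4.60
= 278.54 mOsm/kg ≈ 278.5 mOsm/kg
Osmolar gap = measured − calculated = 307 − 278.5 = 28.5 mOsm/kg

28.5 mOsm/kg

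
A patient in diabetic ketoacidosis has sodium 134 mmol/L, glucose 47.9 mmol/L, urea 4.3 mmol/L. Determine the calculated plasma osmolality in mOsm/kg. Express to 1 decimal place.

320.2 mOsm/kg

Calculated osmolality = 2·Na + glucose + urea
= 2·134 + 47.9 + 4.3
= 268 + 47.90 + 4.30
= 320.2 mOsm/kg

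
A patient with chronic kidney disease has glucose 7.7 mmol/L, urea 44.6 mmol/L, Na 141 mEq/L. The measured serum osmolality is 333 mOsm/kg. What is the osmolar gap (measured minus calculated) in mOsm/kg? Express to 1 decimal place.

Calculated osmolality = 2·Na + glucose + urea
= 2·141 + 7.7 + 44.6
= 282 + 7.70 + 44.60
= 334.3 mOsm/kg ≈ 334.3 mOsm/kg
Osmolar gap = measured − calculated = 333 − 334.3 = -1.3 mOsm/kg

-1.3 mOsm/kg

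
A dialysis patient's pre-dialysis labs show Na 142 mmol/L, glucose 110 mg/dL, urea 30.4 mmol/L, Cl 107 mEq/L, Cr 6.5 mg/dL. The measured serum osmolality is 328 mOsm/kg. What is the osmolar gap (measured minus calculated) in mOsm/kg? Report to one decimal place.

Calculated osmolality = 2·Na + glucose/18 + urea
= 2·142 + 110/18 + 30.4
= 284 + 6.11 + 30.40
= 320.51 mOsm/kg ≈ 320.5 mOsm/kg
Osmolar gap = measured − calculated = 328 − 320.5 = 7.5 mOsm/kg

7.5 mOsm/kg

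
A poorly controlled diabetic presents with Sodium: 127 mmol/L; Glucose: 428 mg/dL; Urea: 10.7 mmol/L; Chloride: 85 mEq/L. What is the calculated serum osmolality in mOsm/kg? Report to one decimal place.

Calculated osmolality = 2·Na + glucose/18 + urea
= 2·127 + 428/18 + 10.7
= 254 + 23.78 + 10.70
= 288.48 mOsm/kg

288.5 mOsm/kg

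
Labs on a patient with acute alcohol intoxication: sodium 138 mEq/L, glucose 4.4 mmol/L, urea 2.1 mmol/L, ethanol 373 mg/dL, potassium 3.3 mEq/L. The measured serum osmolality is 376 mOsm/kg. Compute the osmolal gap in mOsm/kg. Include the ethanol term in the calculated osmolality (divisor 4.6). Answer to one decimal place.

12.4 mOsm/kg

Calculated osmolality = 2·Na + glucose + urea + ethanol/4.6
= 2·138 + 4.4 + 2.1 + 373/4.6
= 276 + 4.40 + 2.10 + 81.09
= 363.59 mOsm/kg ≈ 363.6 mOsm/kg
Osmolar gap = measured − calculated = 376 − 363.6 = 12.4 mOsm/kg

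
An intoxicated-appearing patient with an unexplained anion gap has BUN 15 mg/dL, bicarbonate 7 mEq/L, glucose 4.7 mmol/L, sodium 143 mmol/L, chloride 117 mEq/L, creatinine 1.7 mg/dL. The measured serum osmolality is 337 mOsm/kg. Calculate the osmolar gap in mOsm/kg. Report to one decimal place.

Calculated osmolality = 2·Na + glucose + BUN/2.8
= 2·143 + 4.7 + 15/2.8
= 286 + 4.70 + 5.36
= 296.06 mOsm/kg ≈ 296.1 mOsm/kg
Osmolar gap = measured − calculated = 337 − 296.1 = 40.9 mOsm/kg

40.9 mOsm/kg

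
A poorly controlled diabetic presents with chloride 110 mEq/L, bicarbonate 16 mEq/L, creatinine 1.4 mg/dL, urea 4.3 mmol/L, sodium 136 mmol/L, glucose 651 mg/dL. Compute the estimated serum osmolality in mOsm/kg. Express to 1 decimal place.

312.5 mOsm/kg

Calculated osmolality = 2·Na + glucose/18 + urea
= 2·136 + 651/18 + 4.3
= 272 + 36.17 + 4.30
= 312.47 mOsm/kg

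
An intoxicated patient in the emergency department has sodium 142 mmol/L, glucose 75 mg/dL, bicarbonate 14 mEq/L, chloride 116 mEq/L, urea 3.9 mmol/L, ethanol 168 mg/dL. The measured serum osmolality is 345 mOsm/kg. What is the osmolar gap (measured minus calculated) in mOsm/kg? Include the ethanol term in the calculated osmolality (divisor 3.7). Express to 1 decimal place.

Calculated osmolality = 2·Na + glucose/18 + urea + ethanol/3.7
= 2·142 + 75/18 + 3.9 + 168/3.7
= 284 + 4.17 + 3.90 + 45.41
= 337.48 mOsm/kg ≈ 337.5 mOsm/kg
Osmolar gap = measured − calculated = 345 − 337.5 = 7.5 mOsm/kg

7.5 mOsm/kg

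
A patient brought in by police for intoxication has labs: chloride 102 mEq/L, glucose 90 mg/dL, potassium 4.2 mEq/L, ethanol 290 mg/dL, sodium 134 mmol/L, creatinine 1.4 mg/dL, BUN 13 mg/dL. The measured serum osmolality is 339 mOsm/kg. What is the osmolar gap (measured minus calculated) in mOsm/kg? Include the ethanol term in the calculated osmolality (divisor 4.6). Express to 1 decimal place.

-1.7 mOsm/kg

Calculated osmolality = 2·Na + glucose/18 + BUN/2.8 + ethanol/4.6
= 2·134 + 90/18 + 13/2.8 + 290/4.6
= 268 + 5 + 4.64 + 63.04
= 340.68 mOsm/kg ≈ 340.7 mOsm/kg
Osmolar gap = measured − calculated = 339 − 340.7 = -1.7 mOsm/kg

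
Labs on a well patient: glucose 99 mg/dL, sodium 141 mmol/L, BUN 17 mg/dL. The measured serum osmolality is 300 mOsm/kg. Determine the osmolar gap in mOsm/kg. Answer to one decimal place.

6.4 mOsm/kg

Calculated osmolality = 2·Na + glucose/18 + BUN/2.8
= 2·141 + 99/18 + 17/2.8
= 282 + 5.50 + 6.07
= 293.57 mOsm/kg ≈ 293.6 mOsm/kg
Osmolar gap = measured − calculated = 300 − 293.6 = 6.4 mOsm/kg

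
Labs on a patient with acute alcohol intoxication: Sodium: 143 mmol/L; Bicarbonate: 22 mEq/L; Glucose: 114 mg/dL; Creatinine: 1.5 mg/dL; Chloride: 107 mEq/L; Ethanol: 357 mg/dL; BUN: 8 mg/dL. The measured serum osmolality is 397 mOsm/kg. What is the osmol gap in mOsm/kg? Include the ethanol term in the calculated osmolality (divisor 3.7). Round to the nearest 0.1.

Calculated osmolality = 2·Na + glucose/18 + BUN/2.8 + ethanol/3.7
= 2·143 + 114/18 + 8/2.8 + 357/3.7
= 286 + 6.33 + 2.86 + 96.49
= 391.68 mOsm/kg ≈ 391.7 mOsm/kg
Osmolar gap = measured − calculated = 397 − 391.7 = 5.3 mOsm/kg

5.3 mOsm/kg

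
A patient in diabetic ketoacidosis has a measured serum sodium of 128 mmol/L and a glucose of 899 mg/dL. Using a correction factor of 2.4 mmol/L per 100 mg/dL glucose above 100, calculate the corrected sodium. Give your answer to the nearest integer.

Corrected Na = measured Na + 2.4 · (glucose − 100)/100
= 128 + 2.4 · (899 − 100)/100
= 128 + 19.2
= 147.2 mmol/L

147 mmol/L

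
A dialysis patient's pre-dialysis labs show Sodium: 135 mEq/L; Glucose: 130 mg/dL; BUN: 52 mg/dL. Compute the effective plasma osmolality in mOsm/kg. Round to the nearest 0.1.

277.2 mOsm/kg

Effective osmolality excludes urea (freely permeant across cell membranes):
2·Na + glucose/18
= 2·135 + 130/18
= 270 + 7.22
= 277.22 mOsm/kg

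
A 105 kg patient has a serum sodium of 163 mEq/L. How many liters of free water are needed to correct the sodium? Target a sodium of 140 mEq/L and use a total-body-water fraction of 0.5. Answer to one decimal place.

TBW = 0.5 · 105 = 52.5 L
Free water deficit = TBW · (Na/140 − 1)
= 52.5 · (163/140 − 1)
= 52.5 · 0.1643
= 8.63 L

8.6 L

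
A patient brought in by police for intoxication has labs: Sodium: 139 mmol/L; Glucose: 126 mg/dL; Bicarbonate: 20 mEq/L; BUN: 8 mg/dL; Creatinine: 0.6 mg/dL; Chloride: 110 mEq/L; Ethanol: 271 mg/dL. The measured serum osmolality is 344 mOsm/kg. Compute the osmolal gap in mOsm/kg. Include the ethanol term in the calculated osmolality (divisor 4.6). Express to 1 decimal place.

Calculated osmolality = 2·Na + glucose/18 + BUN/2.8 + ethanol/4.6
= 2·139 + 126/18 + 8/2.8 + 271/4.6
= 278 + 7 + 2.86 + 58.91
= 346.77 mOsm/kg ≈ 346.8 mOsm/kg
Osmolar gap = measured − calculated = 344 − 346.8 = -2.8 mOsm/kg

-2.8 mOsm/kg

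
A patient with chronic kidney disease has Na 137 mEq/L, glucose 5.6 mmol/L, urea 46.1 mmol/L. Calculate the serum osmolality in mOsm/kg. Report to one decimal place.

325.7 mOsm/kg

Calculated osmolality = 2·Na + glucose + urea
= 2·137 + 5.6 + 46.1
= 274 + 5.60 + 46.10
= 325.7 mOsm/kg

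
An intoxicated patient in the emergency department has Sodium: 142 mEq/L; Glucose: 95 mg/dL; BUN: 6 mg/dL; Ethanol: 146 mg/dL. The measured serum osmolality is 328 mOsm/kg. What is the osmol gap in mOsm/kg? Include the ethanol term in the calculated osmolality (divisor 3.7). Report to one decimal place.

Calculated osmolality = 2·Na + glucose/18 + BUN/2.8 + ethanol/3.7
= 2·142 + 95/18 + 6/2.8 + 146/3.7
= 284 + 5.28 + 2.14 + 39.46
= 330.88 mOsm/kg ≈ 330.9 mOsm/kg
Osmolar gap = measured − calculated = 328 − 330.9 = -2.9 mOsm/kg

-2.9 mOsm/kg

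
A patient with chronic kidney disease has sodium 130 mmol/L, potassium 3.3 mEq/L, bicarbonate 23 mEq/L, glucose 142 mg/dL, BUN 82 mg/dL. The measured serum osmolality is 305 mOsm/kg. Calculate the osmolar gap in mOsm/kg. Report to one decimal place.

7.8 mOsm/kg

Calculated osmolality = 2·Na + glucose/18 + BUN/2.8
= 2·130 + 142/18 + 82/2.8
= 260 + 7.89 + 29.29
= 297.18 mOsm/kg ≈ 297.2 mOsm/kg
Osmolar gap = measured − calculated = 305 − 297.2 = 7.8 mOsm/kg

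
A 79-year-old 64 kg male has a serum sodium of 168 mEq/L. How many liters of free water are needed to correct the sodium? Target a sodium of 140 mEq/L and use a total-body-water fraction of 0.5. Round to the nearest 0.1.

TBW = 0.5 · 64 = 32 L
Free water deficit = TBW · (Na/140 − 1)
= 32 · (168/140 − 1)
= 32 · 0.2
= 6.4 L

6.4 L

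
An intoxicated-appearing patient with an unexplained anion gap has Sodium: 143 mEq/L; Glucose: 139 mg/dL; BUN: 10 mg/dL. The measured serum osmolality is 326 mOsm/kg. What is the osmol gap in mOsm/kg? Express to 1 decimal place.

Calculated osmolality = 2·Na + glucose/18 + BUN/2.8
= 2·143 + 139/18 + 10/2.8
= 286 + 7.72 + 3.57
= 297.29 mOsm/kg ≈ 297.3 mOsm/kg
Osmolar gap = measured − calculated = 326 − 297.3 = 28.7 mOsm/kg

28.7 mOsm/kg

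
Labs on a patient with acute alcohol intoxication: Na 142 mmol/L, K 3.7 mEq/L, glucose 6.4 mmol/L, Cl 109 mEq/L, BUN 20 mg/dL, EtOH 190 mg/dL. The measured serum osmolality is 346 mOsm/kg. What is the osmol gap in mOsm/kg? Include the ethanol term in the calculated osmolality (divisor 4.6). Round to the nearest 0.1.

7.2 mOsm/kg

Calculated osmolality = 2·Na + glucose + BUN/2.8 + ethanol/4.6
= 2·142 + 6.4 + 20/2.8 + 190/4.6
= 284 + 6.40 + 7.14 + 41.30
= 338.84 mOsm/kg ≈ 338.8 mOsm/kg
Osmolar gap = measured − calculated = 346 − 338.8 = 7.2 mOsm/kg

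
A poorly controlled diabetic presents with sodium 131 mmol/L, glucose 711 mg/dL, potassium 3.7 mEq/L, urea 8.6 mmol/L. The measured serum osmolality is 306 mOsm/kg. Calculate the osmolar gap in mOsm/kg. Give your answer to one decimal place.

-4.1 mOsm/kg

Calculated osmolality = 2·Na + glucose/18 + urea
= 2·131 + 711/18 + 8.6
= 262 + 39.50 + 8.60
= 310.1 mOsm/kg ≈ 310.1 mOsm/kg
Osmolar gap = measured − calculated = 306 − 310.1 = -4.1 mOsm/kg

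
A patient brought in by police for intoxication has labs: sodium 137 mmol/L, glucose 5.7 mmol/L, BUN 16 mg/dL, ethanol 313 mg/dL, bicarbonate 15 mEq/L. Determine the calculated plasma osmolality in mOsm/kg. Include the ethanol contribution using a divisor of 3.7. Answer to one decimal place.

Calculated osmolality = 2·Na + glucose + BUN/2.8 + ethanol/3.7
= 2·137 + 5.7 + 16/2.8 + 313/3.7
= 274 + 5.70 + 5.71 + 84.59
= 370 mOsm/kg

370.0 mOsm/kg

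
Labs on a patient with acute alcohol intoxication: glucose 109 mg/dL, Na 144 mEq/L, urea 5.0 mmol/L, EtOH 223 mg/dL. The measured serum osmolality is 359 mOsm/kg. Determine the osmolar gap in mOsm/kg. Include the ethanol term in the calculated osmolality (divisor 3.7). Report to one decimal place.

-0.3 mOsm/kg

Calculated osmolality = 2·Na + glucose/18 + urea + ethanol/3.7
= 2·144 + 109/18 + 5 + 223/3.7
= 288 + 6.06 + 5 + 60.27
= 359.33 mOsm/kg ≈ 359.3 mOsm/kg
Osmolar gap = measured − calculated = 359 − 359.3 = -0.3 mOsm/kg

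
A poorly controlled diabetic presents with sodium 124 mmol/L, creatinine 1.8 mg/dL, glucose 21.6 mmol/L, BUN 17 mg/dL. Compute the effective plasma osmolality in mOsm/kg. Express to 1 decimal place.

269.6 mOsm/kg

Effective osmolality excludes urea (freely permeant across cell membranes):
2·Na + glucose
= 2·124 + 21.6
= 248 + 21.6
= 269.6 mOsm/kg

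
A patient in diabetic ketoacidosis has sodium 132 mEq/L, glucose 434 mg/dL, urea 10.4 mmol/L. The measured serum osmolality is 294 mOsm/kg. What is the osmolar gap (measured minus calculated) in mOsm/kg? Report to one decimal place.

-4.5 mOsm/kg

Calculated osmolality = 2·Na + glucose/18 + urea
= 2·132 + 434/18 + 10.4
= 264 + 24.11 + 10.40
= 298.51 mOsm/kg ≈ 298.5 mOsm/kg
Osmolar gap = measured − calculated = 294 − 298.5 = -4.5 mOsm/kg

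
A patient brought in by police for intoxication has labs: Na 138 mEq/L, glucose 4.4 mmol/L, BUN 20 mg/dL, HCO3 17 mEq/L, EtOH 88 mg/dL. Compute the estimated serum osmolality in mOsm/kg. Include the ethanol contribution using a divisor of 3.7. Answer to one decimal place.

Calculated osmolality = 2·Na + glucose + BUN/2.8 + ethanol/3.7
= 2·138 + 4.4 + 20/2.8 + 88/3.7
= 276 + 4.40 + 7.14 + 23.78
= 311.32 mOsm/kg

311.3 mOsm/kg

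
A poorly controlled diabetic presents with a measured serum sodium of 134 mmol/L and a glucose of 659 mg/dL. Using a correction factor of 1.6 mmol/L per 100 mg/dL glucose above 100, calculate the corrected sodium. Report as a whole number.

143 mmol/L

Corrected Na = measured Na + 1.6 · (glucose − 100)/100
= 134 + 1.6 · (659 − 100)/100
= 134 + 8.9
= 142.9 mmol/L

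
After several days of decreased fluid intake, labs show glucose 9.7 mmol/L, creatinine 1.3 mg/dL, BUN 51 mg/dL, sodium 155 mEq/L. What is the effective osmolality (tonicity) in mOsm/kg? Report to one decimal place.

319.7 mOsm/kg

Effective osmolality excludes urea (freely permeant across cell membranes):
2·Na + glucose
= 2·155 + 9.7
= 310 + 9.7
= 319.7 mOsm/kg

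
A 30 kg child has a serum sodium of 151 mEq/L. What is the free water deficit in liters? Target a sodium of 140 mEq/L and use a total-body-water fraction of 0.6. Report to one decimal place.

1.4 L

TBW = 0.6 · 30 = 18 L
Free water deficit = TBW · (Na/140 − 1)
= 18 · (151/140 − 1)
= 18 · 0.0786
= 1.41 L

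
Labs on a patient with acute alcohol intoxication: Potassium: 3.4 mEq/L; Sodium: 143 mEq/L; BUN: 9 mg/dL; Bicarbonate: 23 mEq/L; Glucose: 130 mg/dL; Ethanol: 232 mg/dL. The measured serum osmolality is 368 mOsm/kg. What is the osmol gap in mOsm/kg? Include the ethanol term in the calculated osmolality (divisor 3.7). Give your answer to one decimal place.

8.9 mOsm/kg

Calculated osmolality = 2·Na + glucose/18 + BUN/2.8 + ethanol/3.7
= 2·143 + 130/18 + 9/2.8 + 232/3.7
= 286 + 7.22 + 3.21 + 62.70
= 359.13 mOsm/kg ≈ 359.1 mOsm/kg
Osmolar gap = measured − calculated = 368 − 359.1 = 8.9 mOsm/kg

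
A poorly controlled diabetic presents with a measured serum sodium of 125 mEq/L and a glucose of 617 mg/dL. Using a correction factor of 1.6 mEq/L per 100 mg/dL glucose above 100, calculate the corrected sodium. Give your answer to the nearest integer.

133 mEq/L

Corrected Na = measured Na + 1.6 · (glucose − 100)/100
= 125 + 1.6 · (617 − 100)/100
= 125 + 8.3
= 133.3 mEq/L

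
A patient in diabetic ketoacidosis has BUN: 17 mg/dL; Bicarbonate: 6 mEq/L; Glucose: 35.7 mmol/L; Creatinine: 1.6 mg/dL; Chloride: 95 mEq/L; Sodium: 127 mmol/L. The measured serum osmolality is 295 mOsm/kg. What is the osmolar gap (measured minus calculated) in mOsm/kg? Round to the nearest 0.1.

-0.8 mOsm/kg

Calculated osmolality = 2·Na + glucose + BUN/2.8
= 2·127 + 35.7 + 17/2.8
= 254 + 35.70 + 6.07
= 295.77 mOsm/kg ≈ 295.8 mOsm/kg
Osmolar gap = measured − calculated = 295 − 295.8 = -0.8 mOsm/kg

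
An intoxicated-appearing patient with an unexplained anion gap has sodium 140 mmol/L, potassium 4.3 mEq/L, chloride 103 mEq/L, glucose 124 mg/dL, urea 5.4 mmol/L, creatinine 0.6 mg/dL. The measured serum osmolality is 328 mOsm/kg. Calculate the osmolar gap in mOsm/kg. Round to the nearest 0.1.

Calculated osmolality = 2·Na + glucose/18 + urea
= 2·140 + 124/18 + 5.4
= 280 + 6.89 + 5.40
= 292.29 mOsm/kg ≈ 292.3 mOsm/kg
Osmolar gap = measured − calculated = 328 − 292.3 = 35.7 mOsm/kg

35.7 mOsm/kg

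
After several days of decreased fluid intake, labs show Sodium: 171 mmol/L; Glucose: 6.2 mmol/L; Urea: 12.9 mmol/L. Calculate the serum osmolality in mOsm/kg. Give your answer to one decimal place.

361.1 mOsm/kg

Calculated osmolality = 2·Na + glucose + urea
= 2·171 + 6.2 + 12.9
= 342 + 6.20 + 12.90
= 361.1 mOsm/kg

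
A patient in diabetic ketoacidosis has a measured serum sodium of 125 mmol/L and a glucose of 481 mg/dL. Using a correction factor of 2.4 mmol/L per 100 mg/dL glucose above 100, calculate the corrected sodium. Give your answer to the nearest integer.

Corrected Na = measured Na + 2.4 · (glucose − 100)/100
= 125 + 2.4 · (481 − 100)/100
= 125 + 9.1
= 134.1 mmol/L

134 mmol/L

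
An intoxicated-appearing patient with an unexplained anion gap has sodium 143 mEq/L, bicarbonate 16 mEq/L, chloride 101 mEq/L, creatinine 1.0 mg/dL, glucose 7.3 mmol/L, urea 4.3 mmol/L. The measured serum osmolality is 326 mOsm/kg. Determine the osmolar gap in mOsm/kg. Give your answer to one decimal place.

28.4 mOsm/kg

Calculated osmolality = 2·Na + glucose + urea
= 2·143 + 7.3 + 4.3
= 286 + 7.30 + 4.30
= 297.6 mOsm/kg ≈ 297.6 mOsm/kg
Osmolar gap = measured − calculated = 326 − 297.6 = 28.4 mOsm/kg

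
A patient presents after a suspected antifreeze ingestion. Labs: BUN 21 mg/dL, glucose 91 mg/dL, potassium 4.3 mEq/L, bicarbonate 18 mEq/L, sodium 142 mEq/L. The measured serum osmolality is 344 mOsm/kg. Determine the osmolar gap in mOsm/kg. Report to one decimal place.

Calculated osmolality = 2·Na + glucose/18 + BUN/2.8
= 2·142 + 91/18 + 21/2.8
= 284 + 5.06 + 7.50
= 296.56 mOsm/kg ≈ 296.6 mOsm/kg
Osmolar gap = measured − calculated = 344 − 296.6 = 47.4 mOsm/kg

47.4 mOsm/kg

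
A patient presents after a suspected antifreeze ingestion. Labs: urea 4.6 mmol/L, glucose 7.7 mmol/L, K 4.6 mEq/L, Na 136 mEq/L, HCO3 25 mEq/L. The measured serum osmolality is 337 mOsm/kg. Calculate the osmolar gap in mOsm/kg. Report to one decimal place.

52.7 mOsm/kg

Calculated osmolality = 2·Na + glucose + urea
= 2·136 + 7.7 + 4.6
= 272 + 7.70 + 4.60
= 284.3 mOsm/kg ≈ 284.3 mOsm/kg
Osmolar gap = measured − calculated = 337 − 284.3 = 52.7 mOsm/kg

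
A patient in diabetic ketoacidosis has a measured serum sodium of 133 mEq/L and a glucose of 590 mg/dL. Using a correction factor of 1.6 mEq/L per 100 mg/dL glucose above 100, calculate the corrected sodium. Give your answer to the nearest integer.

141 mEq/L

Corrected Na = measured Na + 1.6 · (glucose − 100)/100
= 133 + 1.6 · (590 − 100)/100
= 133 + 7.8
= 140.8 mEq/L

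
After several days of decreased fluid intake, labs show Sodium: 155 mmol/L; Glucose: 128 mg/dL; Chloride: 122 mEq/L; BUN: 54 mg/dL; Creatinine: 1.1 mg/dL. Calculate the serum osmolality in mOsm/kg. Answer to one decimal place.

Calculated osmolality = 2·Na + glucose/18 + BUN/2.8
= 2·155 + 128/18 + 54/2.8
= 310 + 7.11 + 19.29
= 336.4 mOsm/kg

336.4 mOsm/kg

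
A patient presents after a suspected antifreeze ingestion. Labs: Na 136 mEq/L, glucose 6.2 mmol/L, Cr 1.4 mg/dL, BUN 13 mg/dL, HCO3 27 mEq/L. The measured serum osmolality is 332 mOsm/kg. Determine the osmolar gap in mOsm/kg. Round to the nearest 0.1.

49.2 mOsm/kg

Calculated osmolality = 2·Na + glucose + BUN/2.8
= 2·136 + 6.2 + 13/2.8
= 272 + 6.20 + 4.64
= 282.84 mOsm/kg ≈ 282.8 mOsm/kg
Osmolar gap = measured − calculated = 332 − 282.8 = 49.2 mOsm/kg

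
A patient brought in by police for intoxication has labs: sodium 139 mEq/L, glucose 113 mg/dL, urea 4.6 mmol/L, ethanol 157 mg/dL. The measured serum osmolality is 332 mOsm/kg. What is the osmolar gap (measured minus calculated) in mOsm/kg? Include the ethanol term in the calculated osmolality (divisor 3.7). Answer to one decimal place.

0.7 mOsm/kg

Calculated osmolality = 2·Na + glucose/18 + urea + ethanol/3.7
= 2·139 + 113/18 + 4.6 + 157/3.7
= 278 + 6.28 + 4.60 + 42.43
= 331.31 mOsm/kg ≈ 331.3 mOsm/kg
Osmolar gap = measured − calculated = 332 − 331.3 = 0.7 mOsm/kg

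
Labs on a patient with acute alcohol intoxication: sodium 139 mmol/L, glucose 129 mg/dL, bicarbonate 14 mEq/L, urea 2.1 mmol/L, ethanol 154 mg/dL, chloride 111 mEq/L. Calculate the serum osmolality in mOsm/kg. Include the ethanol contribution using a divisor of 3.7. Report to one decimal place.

Calculated osmolality = 2·Na + glucose/18 + urea + ethanol/3.7
= 2·139 + 129/18 + 2.1 + 154/3.7
= 278 + 7.17 + 2.10 + 41.62
= 328.89 mOsm/kg

328.9 mOsm/kg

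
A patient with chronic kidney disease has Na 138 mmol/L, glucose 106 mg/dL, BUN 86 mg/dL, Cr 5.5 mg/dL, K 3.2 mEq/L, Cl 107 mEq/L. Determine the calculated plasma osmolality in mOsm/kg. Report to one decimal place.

312.6 mOsm/kg

Calculated osmolality = 2·Na + glucose/18 + BUN/2.8
= 2·138 + 106/18 + 86/2.8
= 276 + 5.89 + 30.71
= 312.6 mOsm/kg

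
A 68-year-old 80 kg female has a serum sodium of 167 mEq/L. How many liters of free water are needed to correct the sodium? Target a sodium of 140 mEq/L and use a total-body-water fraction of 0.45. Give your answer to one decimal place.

TBW = 0.45 · 80 = 36 L
Free water deficit = TBW · (Na/140 − 1)
= 36 · (167/140 − 1)
= 36 · 0.1929
= 6.94 L

6.9 L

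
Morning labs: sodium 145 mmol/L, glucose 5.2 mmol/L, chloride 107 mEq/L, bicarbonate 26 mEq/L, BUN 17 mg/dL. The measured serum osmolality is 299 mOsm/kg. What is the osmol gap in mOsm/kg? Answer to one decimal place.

-2.3 mOsm/kg

Calculated osmolality = 2·Na + glucose + BUN/2.8
= 2·145 + 5.2 + 17/2.8
= 290 + 5.20 + 6.07
= 301.27 mOsm/kg ≈ 301.3 mOsm/kg
Osmolar gap = measured − calculated = 299 − 301.3 = -2.3 mOsm/kg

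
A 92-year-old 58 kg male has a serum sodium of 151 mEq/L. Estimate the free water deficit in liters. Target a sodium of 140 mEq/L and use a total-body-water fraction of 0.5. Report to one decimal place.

2.3 L

TBW = 0.5 · 58 = 29 L
Free water deficit = TBW · (Na/140 − 1)
= 29 · (151/140 − 1)
= 29 · 0.0786
= 2.28 L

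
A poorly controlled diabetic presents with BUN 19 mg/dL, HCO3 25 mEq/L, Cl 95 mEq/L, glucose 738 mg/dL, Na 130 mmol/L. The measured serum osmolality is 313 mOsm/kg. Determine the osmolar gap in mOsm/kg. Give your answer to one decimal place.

5.2 mOsm/kg

Calculated osmolality = 2·Na + glucose/18 + BUN/2.8
= 2·130 + 738/18 + 19/2.8
= 260 + 41 + 6.79
= 307.79 mOsm/kg ≈ 307.8 mOsm/kg
Osmolar gap = measured − calculated = 313 − 307.8 = 5.2 mOsm/kg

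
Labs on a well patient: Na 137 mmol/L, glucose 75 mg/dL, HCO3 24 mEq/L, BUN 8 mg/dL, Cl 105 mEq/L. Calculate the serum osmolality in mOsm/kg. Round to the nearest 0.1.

281.0 mOsm/kg

Calculated osmolality = 2·Na + glucose/18 + BUN/2.8
= 2·137 + 75/18 + 8/2.8
= 274 + 4.17 + 2.86
= 281.03 mOsm/kg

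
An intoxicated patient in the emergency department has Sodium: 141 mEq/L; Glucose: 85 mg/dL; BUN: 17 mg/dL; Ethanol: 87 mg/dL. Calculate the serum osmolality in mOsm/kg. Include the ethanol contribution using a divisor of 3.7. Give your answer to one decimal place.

316.3 mOsm/kg

Calculated osmolality = 2·Na + glucose/18 + BUN/2.8 + ethanol/3.7
= 2·141 + 85/18 + 17/2.8 + 87/3.7
= 282 + 4.72 + 6.07 + 23.51
= 316.3 mOsm/kg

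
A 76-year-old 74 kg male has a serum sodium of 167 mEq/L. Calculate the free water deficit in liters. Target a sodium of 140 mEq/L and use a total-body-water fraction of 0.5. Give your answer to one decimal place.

7.1 L

TBW = 0.5 · 74 = 37 L
Free water deficit = TBW · (Na/140 − 1)
= 37 · (167/140 − 1)
= 37 · 0.1929
= 7.14 L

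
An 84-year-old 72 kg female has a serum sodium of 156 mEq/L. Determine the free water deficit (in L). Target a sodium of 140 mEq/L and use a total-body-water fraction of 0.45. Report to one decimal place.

3.7 L

TBW = 0.45 · 72 = 32.4 L
Free water deficit = TBW · (Na/140 − 1)
= 32.4 · (156/140 − 1)
= 32.4 · 0.1143
= 3.7 L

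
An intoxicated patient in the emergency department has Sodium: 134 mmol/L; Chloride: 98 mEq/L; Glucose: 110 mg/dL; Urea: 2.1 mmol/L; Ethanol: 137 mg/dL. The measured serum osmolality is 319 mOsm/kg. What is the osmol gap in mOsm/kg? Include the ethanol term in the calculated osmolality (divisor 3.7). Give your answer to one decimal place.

5.8 mOsm/kg

Calculated osmolality = 2·Na + glucose/18 + urea + ethanol/3.7
= 2·134 + 110/18 + 2.1 + 137/3.7
= 268 + 6.11 + 2.10 + 37.03
= 313.24 mOsm/kg ≈ 313.2 mOsm/kg
Osmolar gap = measured − calculated = 319 − 313.2 = 5.8 mOsm/kg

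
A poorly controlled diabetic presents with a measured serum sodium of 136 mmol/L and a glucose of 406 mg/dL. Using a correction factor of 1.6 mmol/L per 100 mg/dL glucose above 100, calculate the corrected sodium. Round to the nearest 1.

141 mmol/L

Corrected Na = measured Na + 1.6 · (glucose − 100)/100
= 136 + 1.6 · (406 − 100)/100
= 136 + 4.9
= 140.9 mmol/L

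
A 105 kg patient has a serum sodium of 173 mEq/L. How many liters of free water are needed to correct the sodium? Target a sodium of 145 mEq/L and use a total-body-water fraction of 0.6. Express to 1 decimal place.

12.2 L

TBW = 0.6 · 105 = 63 L
Free water deficit = TBW · (Na/145 − 1)
= 63 · (173/145 − 1)
= 63 · 0.1931
= 12.17 L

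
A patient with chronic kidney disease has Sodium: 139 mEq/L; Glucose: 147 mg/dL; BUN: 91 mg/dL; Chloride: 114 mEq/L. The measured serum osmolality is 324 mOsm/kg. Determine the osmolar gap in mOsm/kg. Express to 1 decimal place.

Calculated osmolality = 2·Na + glucose/18 + BUN/2.8
= 2·139 + 147/18 + 91/2.8
= 278 + 8.17 + 32.50
= 318.67 mOsm/kg ≈ 318.7 mOsm/kg
Osmolar gap = measured − calculated = 324 − 318.7 = 5.3 mOsm/kg

5.3 mOsm/kg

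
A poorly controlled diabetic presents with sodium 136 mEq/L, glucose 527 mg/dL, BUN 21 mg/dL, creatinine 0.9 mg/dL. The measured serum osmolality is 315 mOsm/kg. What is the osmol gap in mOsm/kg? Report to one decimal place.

Calculated osmolality = 2·Na + glucose/18 + BUN/2.8
= 2·136 + 527/18 + 21/2.8
= 272 + 29.28 + 7.50
= 308.78 mOsm/kg ≈ 308.8 mOsm/kg
Osmolar gap = measured − calculated = 315 − 308.8 = 6.2 mOsm/kg

6.2 mOsm/kg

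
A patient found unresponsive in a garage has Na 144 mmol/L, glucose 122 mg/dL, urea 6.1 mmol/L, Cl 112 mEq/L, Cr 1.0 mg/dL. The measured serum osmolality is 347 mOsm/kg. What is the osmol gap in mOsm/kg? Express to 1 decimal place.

Calculated osmolality = 2·Na + glucose/18 + urea
= 2·144 + 122/18 + 6.1
= 288 + 6.78 + 6.10
= 300.88 mOsm/kg ≈ 300.9 mOsm/kg
Osmolar gap = measured − calculated = 347 − 300.9 = 46.1 mOsm/kg

46.1 mOsm/kg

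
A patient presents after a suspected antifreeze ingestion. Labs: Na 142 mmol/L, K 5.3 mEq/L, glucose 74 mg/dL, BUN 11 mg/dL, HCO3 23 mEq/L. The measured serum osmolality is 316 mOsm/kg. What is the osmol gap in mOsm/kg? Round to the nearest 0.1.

Calculated osmolality = 2·Na + glucose/18 + BUN/2.8
= 2·142 + 74/18 + 11/2.8
= 284 + 4.11 + 3.93
= 292.04 mOsm/kg ≈ 292.0 mOsm/kg
Osmolar gap = measured − calculated = 316 − 292.0 = 24.0 mOsm/kg

24.0 mOsm/kg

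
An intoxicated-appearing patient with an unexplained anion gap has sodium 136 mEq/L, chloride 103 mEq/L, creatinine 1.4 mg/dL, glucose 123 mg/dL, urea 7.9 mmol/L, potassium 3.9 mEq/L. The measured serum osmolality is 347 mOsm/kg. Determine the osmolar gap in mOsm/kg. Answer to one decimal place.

60.3 mOsm/kg

Calculated osmolality = 2·Na + glucose/18 + urea
= 2·136 + 123/18 + 7.9
= 272 + 6.83 + 7.90
= 286.73 mOsm/kg ≈ 286.7 mOsm/kg
Osmolar gap = measured − calculated = 347 − 286.7 = 60.3 mOsm/kg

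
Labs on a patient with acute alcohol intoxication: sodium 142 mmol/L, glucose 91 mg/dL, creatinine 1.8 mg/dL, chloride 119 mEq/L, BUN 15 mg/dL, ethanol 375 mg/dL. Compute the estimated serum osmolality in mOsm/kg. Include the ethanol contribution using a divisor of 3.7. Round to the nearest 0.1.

Calculated osmolality = 2·Na + glucose/18 + BUN/2.8 + ethanol/3.7
= 2·142 + 91/18 + 15/2.8 + 375/3.7
= 284 + 5.06 + 5.36 + 101.35
= 395.77 mOsm/kg

395.8 mOsm/kg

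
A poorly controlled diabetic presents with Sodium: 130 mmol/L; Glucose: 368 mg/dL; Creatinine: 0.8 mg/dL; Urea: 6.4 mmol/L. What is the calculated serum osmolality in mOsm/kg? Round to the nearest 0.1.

Calculated osmolality = 2·Na + glucose/18 + urea
= 2·130 + 368/18 + 6.4
= 260 + 20.44 + 6.40
= 286.84 mOsm/kg

286.8 mOsm/kg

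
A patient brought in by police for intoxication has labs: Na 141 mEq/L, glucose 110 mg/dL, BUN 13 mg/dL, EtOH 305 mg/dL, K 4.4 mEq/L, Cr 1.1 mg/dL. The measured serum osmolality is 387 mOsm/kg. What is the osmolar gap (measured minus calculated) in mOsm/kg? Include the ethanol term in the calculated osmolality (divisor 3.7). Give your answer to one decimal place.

Calculated osmolality = 2·Na + glucose/18 + BUN/2.8 + ethanol/3.7
= 2·141 + 110/18 + 13/2.8 + 305/3.7
= 282 + 6.11 + 4.64 + 82.43
= 375.18 mOsm/kg ≈ 375.2 mOsm/kg
Osmolar gap = measured − calculated = 387 − 375.2 = 11.8 mOsm/kg

11.8 mOsm/kg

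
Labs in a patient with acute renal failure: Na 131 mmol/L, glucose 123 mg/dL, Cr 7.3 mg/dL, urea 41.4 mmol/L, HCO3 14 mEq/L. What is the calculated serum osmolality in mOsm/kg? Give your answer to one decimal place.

310.2 mOsm/kg

Calculated osmolality = 2·Na + glucose/18 + urea
= 2·131 + 123/18 + 41.4
= 262 + 6.83 + 41.40
= 310.23 mOsm/kg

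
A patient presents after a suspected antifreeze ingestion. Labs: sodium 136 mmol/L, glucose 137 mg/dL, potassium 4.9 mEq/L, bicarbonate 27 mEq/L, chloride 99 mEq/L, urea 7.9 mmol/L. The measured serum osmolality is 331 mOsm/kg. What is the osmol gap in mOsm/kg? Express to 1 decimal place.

43.5 mOsm/kg

Calculated osmolality = 2·Na + glucose/18 + urea
= 2·136 + 137/18 + 7.9
= 272 + 7.61 + 7.90
= 287.51 mOsm/kg ≈ 287.5 mOsm/kg
Osmolar gap = measured − calculated = 331 − 287.5 = 43.5 mOsm/kg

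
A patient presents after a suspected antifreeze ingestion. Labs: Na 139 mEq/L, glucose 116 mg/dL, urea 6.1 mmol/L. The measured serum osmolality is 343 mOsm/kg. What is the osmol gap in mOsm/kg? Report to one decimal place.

52.5 mOsm/kg

Calculated osmolality = 2·Na + glucose/18 + urea
= 2·139 + 116/18 + 6.1
= 278 + 6.44 + 6.10
= 290.54 mOsm/kg ≈ 290.5 mOsm/kg
Osmolar gap = measured − calculated = 343 − 290.5 = 52.5 mOsm/kg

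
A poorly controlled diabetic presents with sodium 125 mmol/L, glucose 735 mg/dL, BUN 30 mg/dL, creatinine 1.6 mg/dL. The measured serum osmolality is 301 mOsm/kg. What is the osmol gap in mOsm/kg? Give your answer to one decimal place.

Calculated osmolality = 2·Na + glucose/18 + BUN/2.8
= 2·125 + 735/18 + 30/2.8
= 250 + 40.83 + 10.71
= 301.54 mOsm/kg ≈ 301.5 mOsm/kg
Osmolar gap = measured − calculated = 301 − 301.5 = -0.5 mOsm/kg

-0.5 mOsm/kg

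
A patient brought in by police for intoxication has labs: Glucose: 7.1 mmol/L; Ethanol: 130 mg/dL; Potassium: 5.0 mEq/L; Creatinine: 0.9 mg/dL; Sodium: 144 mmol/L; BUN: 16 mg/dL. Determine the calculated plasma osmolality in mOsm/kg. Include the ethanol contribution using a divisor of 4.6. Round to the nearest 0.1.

Calculated osmolality = 2·Na + glucose + BUN/2.8 + ethanol/4.6
= 2·144 + 7.1 + 16/2.8 + 130/4.6
= 288 + 7.10 + 5.71 + 28.26
= 329.07 mOsm/kg

329.1 mOsm/kg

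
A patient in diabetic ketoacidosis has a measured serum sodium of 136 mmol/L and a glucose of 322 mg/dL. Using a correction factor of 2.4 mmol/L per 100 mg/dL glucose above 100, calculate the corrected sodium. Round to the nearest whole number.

Corrected Na = measured Na + 2.4 · (glucose − 100)/100
= 136 + 2.4 · (322 − 100)/100
= 136 + 5.3
= 141.3 mmol/L

141 mmol/L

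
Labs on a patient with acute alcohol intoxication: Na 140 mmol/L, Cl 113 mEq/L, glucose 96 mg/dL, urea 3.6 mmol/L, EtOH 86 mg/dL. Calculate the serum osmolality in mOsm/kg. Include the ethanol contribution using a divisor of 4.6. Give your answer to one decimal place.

307.6 mOsm/kg

Calculated osmolality = 2·Na + glucose/18 + urea + ethanol/4.6
= 2·140 + 96/18 + 3.6 + 86/4.6
= 280 + 5.33 + 3.60 + 18.70
= 307.63 mOsm/kg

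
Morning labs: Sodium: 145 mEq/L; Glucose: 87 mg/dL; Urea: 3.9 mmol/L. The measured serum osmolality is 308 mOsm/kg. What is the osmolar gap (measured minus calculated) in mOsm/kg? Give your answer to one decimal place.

Calculated osmolality = 2·Na + glucose/18 + urea
= 2·145 + 87/18 + 3.9
= 290 + 4.83 + 3.90
= 298.73 mOsm/kg ≈ 298.7 mOsm/kg
Osmolar gap = measured − calculated = 308 − 298.7 = 9.3 mOsm/kg

9.3 mOsm/kg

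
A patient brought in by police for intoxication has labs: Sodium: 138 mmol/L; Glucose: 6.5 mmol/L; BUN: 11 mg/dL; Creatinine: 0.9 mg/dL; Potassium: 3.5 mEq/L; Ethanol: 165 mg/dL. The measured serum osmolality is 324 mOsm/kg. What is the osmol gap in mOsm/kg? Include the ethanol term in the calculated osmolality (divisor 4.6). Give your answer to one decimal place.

1.7 mOsm/kg

Calculated osmolality = 2·Na + glucose + BUN/2.8 + ethanol/4.6
= 2·138 + 6.5 + 11/2.8 + 165/4.6
= 276 + 6.50 + 3.93 + 35.87
= 322.3 mOsm/kg ≈ 322.3 mOsm/kg
Osmolar gap = measured − calculated = 324 − 322.3 = 1.7 mOsm/kg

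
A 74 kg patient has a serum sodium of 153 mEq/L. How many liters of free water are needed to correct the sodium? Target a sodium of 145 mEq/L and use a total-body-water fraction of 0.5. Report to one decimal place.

TBW = 0.5 · 74 = 37 L
Free water deficit = TBW · (Na/145 − 1)
= 37 · (153/145 − 1)
= 37 · 0.0552
= 2.04 L

2.0 L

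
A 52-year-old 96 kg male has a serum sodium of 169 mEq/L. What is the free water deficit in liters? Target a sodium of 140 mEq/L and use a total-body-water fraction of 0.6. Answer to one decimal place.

TBW = 0.6 · 96 = 57.6 L
Free water deficit = TBW · (Na/140 − 1)
= 57.6 · (169/140 − 1)
= 57.6 · 0.2071
= 11.93 L

11.9 L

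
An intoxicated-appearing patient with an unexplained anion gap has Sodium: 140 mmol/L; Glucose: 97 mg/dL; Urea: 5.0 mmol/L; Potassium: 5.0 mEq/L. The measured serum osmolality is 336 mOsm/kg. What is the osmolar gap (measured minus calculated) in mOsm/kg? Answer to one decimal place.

45.6 mOsm/kg

Calculated osmolality = 2·Na + glucose/18 + urea
= 2·140 + 97/18 + 5
= 280 + 5.39 + 5
= 290.39 mOsm/kg ≈ 290.4 mOsm/kg
Osmolar gap = measured − calculated = 336 − 290.4 = 45.6 mOsm/kg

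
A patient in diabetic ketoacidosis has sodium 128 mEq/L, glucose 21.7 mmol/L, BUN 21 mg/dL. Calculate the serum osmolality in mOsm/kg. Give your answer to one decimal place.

285.2 mOsm/kg

Calculated osmolality = 2·Na + glucose + BUN/2.8
= 2·128 + 21.7 + 21/2.8
= 256 + 21.70 + 7.50
= 285.2 mOsm/kg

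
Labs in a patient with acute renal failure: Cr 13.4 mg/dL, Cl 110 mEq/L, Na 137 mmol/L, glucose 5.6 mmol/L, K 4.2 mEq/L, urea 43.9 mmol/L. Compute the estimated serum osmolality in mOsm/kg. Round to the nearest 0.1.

323.5 mOsm/kg

Calculated osmolality = 2·Na + glucose + urea
= 2·137 + 5.6 + 43.9
= 274 + 5.60 + 43.90
= 323.5 mOsm/kg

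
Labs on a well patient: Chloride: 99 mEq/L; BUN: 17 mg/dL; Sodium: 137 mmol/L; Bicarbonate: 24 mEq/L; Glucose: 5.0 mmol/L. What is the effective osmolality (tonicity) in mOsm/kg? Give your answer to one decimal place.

Effective osmolality excludes urea (freely permeant across cell membranes):
2·Na + glucose
= 2·137 + 5
= 274 + 5
= 279 mOsm/kg

279.0 mOsm/kg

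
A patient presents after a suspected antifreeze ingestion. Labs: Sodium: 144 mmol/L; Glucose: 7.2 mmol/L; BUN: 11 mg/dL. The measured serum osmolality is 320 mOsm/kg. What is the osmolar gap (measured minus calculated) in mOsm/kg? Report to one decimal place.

20.9 mOsm/kg

Calculated osmolality = 2·Na + glucose + BUN/2.8
= 2·144 + 7.2 + 11/2.8
= 288 + 7.20 + 3.93
= 299.13 mOsm/kg ≈ 299.1 mOsm/kg
Osmolar gap = measured − calculated = 320 − 299.1 = 20.9 mOsm/kg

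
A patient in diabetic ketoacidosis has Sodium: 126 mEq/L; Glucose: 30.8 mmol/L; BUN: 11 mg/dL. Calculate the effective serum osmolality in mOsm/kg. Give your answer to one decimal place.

Effective osmolality excludes urea (freely permeant across cell membranes):
2·Na + glucose
= 2·126 + 30.8
= 252 + 30.8
= 282.8 mOsm/kg

282.8 mOsm/kg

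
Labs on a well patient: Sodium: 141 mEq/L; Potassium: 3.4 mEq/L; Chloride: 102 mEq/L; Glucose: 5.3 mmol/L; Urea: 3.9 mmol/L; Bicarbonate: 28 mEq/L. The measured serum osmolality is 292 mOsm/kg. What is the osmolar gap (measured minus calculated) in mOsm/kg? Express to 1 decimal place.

0.8 mOsm/kg

Calculated osmolality = 2·Na + glucose + urea
= 2·141 + 5.3 + 3.9
= 282 + 5.30 + 3.90
= 291.2 mOsm/kg ≈ 291.2 mOsm/kg
Osmolar gap = measured − calculated = 292 − 291.2 = 0.8 mOsm/kg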